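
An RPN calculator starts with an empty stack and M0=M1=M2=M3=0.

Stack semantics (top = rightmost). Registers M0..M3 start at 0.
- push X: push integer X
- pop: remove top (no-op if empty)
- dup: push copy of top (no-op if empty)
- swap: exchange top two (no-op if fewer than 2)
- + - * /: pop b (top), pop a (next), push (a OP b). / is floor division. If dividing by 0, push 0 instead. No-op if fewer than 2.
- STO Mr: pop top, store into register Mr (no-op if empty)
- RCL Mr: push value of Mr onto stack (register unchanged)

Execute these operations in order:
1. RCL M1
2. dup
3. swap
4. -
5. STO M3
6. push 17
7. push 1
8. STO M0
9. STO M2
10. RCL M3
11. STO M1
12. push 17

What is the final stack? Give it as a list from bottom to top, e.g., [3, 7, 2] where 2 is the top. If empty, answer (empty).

Answer: [17]

Derivation:
After op 1 (RCL M1): stack=[0] mem=[0,0,0,0]
After op 2 (dup): stack=[0,0] mem=[0,0,0,0]
After op 3 (swap): stack=[0,0] mem=[0,0,0,0]
After op 4 (-): stack=[0] mem=[0,0,0,0]
After op 5 (STO M3): stack=[empty] mem=[0,0,0,0]
After op 6 (push 17): stack=[17] mem=[0,0,0,0]
After op 7 (push 1): stack=[17,1] mem=[0,0,0,0]
After op 8 (STO M0): stack=[17] mem=[1,0,0,0]
After op 9 (STO M2): stack=[empty] mem=[1,0,17,0]
After op 10 (RCL M3): stack=[0] mem=[1,0,17,0]
After op 11 (STO M1): stack=[empty] mem=[1,0,17,0]
After op 12 (push 17): stack=[17] mem=[1,0,17,0]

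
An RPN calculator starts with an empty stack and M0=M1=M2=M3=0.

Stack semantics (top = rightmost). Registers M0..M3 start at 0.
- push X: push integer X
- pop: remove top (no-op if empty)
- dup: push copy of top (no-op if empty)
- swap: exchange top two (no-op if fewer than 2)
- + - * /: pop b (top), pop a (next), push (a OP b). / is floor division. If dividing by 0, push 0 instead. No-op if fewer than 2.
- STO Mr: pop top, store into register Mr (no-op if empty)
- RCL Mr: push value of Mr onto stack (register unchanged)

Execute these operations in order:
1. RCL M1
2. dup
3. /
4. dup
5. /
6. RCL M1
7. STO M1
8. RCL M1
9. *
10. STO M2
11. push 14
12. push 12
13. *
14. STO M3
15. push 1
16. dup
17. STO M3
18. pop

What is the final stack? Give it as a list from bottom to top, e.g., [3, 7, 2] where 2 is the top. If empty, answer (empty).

Answer: (empty)

Derivation:
After op 1 (RCL M1): stack=[0] mem=[0,0,0,0]
After op 2 (dup): stack=[0,0] mem=[0,0,0,0]
After op 3 (/): stack=[0] mem=[0,0,0,0]
After op 4 (dup): stack=[0,0] mem=[0,0,0,0]
After op 5 (/): stack=[0] mem=[0,0,0,0]
After op 6 (RCL M1): stack=[0,0] mem=[0,0,0,0]
After op 7 (STO M1): stack=[0] mem=[0,0,0,0]
After op 8 (RCL M1): stack=[0,0] mem=[0,0,0,0]
After op 9 (*): stack=[0] mem=[0,0,0,0]
After op 10 (STO M2): stack=[empty] mem=[0,0,0,0]
After op 11 (push 14): stack=[14] mem=[0,0,0,0]
After op 12 (push 12): stack=[14,12] mem=[0,0,0,0]
After op 13 (*): stack=[168] mem=[0,0,0,0]
After op 14 (STO M3): stack=[empty] mem=[0,0,0,168]
After op 15 (push 1): stack=[1] mem=[0,0,0,168]
After op 16 (dup): stack=[1,1] mem=[0,0,0,168]
After op 17 (STO M3): stack=[1] mem=[0,0,0,1]
After op 18 (pop): stack=[empty] mem=[0,0,0,1]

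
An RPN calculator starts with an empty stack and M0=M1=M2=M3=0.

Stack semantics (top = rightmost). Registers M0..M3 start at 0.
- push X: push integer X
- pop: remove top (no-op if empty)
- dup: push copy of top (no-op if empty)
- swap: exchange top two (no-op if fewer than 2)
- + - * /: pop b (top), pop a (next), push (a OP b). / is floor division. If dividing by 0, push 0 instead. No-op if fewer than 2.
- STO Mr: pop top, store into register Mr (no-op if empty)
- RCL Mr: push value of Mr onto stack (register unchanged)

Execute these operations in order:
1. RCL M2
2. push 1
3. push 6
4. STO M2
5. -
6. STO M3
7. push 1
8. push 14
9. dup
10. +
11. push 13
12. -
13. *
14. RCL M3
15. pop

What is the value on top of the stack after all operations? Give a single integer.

Answer: 15

Derivation:
After op 1 (RCL M2): stack=[0] mem=[0,0,0,0]
After op 2 (push 1): stack=[0,1] mem=[0,0,0,0]
After op 3 (push 6): stack=[0,1,6] mem=[0,0,0,0]
After op 4 (STO M2): stack=[0,1] mem=[0,0,6,0]
After op 5 (-): stack=[-1] mem=[0,0,6,0]
After op 6 (STO M3): stack=[empty] mem=[0,0,6,-1]
After op 7 (push 1): stack=[1] mem=[0,0,6,-1]
After op 8 (push 14): stack=[1,14] mem=[0,0,6,-1]
After op 9 (dup): stack=[1,14,14] mem=[0,0,6,-1]
After op 10 (+): stack=[1,28] mem=[0,0,6,-1]
After op 11 (push 13): stack=[1,28,13] mem=[0,0,6,-1]
After op 12 (-): stack=[1,15] mem=[0,0,6,-1]
After op 13 (*): stack=[15] mem=[0,0,6,-1]
After op 14 (RCL M3): stack=[15,-1] mem=[0,0,6,-1]
After op 15 (pop): stack=[15] mem=[0,0,6,-1]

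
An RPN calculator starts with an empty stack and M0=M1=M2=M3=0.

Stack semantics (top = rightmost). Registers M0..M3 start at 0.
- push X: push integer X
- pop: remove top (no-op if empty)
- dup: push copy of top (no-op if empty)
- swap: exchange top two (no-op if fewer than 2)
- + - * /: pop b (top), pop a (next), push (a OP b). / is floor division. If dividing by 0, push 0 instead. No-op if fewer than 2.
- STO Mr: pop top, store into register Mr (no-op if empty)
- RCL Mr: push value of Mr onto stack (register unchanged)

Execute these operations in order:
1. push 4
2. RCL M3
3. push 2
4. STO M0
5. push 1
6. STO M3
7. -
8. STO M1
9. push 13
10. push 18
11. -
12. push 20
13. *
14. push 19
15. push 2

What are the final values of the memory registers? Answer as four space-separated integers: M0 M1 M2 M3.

Answer: 2 4 0 1

Derivation:
After op 1 (push 4): stack=[4] mem=[0,0,0,0]
After op 2 (RCL M3): stack=[4,0] mem=[0,0,0,0]
After op 3 (push 2): stack=[4,0,2] mem=[0,0,0,0]
After op 4 (STO M0): stack=[4,0] mem=[2,0,0,0]
After op 5 (push 1): stack=[4,0,1] mem=[2,0,0,0]
After op 6 (STO M3): stack=[4,0] mem=[2,0,0,1]
After op 7 (-): stack=[4] mem=[2,0,0,1]
After op 8 (STO M1): stack=[empty] mem=[2,4,0,1]
After op 9 (push 13): stack=[13] mem=[2,4,0,1]
After op 10 (push 18): stack=[13,18] mem=[2,4,0,1]
After op 11 (-): stack=[-5] mem=[2,4,0,1]
After op 12 (push 20): stack=[-5,20] mem=[2,4,0,1]
After op 13 (*): stack=[-100] mem=[2,4,0,1]
After op 14 (push 19): stack=[-100,19] mem=[2,4,0,1]
After op 15 (push 2): stack=[-100,19,2] mem=[2,4,0,1]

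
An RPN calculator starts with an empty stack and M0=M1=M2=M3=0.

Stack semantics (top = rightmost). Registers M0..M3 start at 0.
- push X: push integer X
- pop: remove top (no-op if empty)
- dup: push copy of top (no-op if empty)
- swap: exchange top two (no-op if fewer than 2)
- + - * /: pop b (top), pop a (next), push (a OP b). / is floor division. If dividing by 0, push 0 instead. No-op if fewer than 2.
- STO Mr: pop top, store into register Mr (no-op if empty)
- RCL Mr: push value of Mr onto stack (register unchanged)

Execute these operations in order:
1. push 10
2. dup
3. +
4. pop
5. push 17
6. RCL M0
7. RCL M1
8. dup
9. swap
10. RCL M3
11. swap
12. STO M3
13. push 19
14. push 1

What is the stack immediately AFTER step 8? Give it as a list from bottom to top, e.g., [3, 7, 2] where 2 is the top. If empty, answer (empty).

After op 1 (push 10): stack=[10] mem=[0,0,0,0]
After op 2 (dup): stack=[10,10] mem=[0,0,0,0]
After op 3 (+): stack=[20] mem=[0,0,0,0]
After op 4 (pop): stack=[empty] mem=[0,0,0,0]
After op 5 (push 17): stack=[17] mem=[0,0,0,0]
After op 6 (RCL M0): stack=[17,0] mem=[0,0,0,0]
After op 7 (RCL M1): stack=[17,0,0] mem=[0,0,0,0]
After op 8 (dup): stack=[17,0,0,0] mem=[0,0,0,0]

[17, 0, 0, 0]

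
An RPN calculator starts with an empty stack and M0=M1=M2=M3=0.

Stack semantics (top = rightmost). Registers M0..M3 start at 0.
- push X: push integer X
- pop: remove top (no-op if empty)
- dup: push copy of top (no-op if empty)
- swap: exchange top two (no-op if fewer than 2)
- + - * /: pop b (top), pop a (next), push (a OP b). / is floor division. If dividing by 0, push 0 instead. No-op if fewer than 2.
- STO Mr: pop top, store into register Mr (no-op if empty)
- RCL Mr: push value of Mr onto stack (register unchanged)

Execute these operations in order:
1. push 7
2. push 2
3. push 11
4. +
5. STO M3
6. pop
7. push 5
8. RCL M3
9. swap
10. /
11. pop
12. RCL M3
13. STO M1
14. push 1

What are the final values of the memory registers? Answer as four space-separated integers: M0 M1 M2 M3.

Answer: 0 13 0 13

Derivation:
After op 1 (push 7): stack=[7] mem=[0,0,0,0]
After op 2 (push 2): stack=[7,2] mem=[0,0,0,0]
After op 3 (push 11): stack=[7,2,11] mem=[0,0,0,0]
After op 4 (+): stack=[7,13] mem=[0,0,0,0]
After op 5 (STO M3): stack=[7] mem=[0,0,0,13]
After op 6 (pop): stack=[empty] mem=[0,0,0,13]
After op 7 (push 5): stack=[5] mem=[0,0,0,13]
After op 8 (RCL M3): stack=[5,13] mem=[0,0,0,13]
After op 9 (swap): stack=[13,5] mem=[0,0,0,13]
After op 10 (/): stack=[2] mem=[0,0,0,13]
After op 11 (pop): stack=[empty] mem=[0,0,0,13]
After op 12 (RCL M3): stack=[13] mem=[0,0,0,13]
After op 13 (STO M1): stack=[empty] mem=[0,13,0,13]
After op 14 (push 1): stack=[1] mem=[0,13,0,13]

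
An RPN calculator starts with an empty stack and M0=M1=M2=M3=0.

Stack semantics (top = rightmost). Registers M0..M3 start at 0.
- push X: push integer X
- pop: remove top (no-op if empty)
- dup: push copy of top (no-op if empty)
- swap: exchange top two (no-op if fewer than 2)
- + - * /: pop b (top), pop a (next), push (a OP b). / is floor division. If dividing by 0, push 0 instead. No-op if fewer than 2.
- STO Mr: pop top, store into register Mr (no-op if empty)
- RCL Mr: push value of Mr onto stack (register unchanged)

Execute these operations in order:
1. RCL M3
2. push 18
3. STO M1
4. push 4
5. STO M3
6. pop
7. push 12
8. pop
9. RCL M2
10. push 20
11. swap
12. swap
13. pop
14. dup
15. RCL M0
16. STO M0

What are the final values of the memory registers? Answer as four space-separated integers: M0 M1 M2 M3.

After op 1 (RCL M3): stack=[0] mem=[0,0,0,0]
After op 2 (push 18): stack=[0,18] mem=[0,0,0,0]
After op 3 (STO M1): stack=[0] mem=[0,18,0,0]
After op 4 (push 4): stack=[0,4] mem=[0,18,0,0]
After op 5 (STO M3): stack=[0] mem=[0,18,0,4]
After op 6 (pop): stack=[empty] mem=[0,18,0,4]
After op 7 (push 12): stack=[12] mem=[0,18,0,4]
After op 8 (pop): stack=[empty] mem=[0,18,0,4]
After op 9 (RCL M2): stack=[0] mem=[0,18,0,4]
After op 10 (push 20): stack=[0,20] mem=[0,18,0,4]
After op 11 (swap): stack=[20,0] mem=[0,18,0,4]
After op 12 (swap): stack=[0,20] mem=[0,18,0,4]
After op 13 (pop): stack=[0] mem=[0,18,0,4]
After op 14 (dup): stack=[0,0] mem=[0,18,0,4]
After op 15 (RCL M0): stack=[0,0,0] mem=[0,18,0,4]
After op 16 (STO M0): stack=[0,0] mem=[0,18,0,4]

Answer: 0 18 0 4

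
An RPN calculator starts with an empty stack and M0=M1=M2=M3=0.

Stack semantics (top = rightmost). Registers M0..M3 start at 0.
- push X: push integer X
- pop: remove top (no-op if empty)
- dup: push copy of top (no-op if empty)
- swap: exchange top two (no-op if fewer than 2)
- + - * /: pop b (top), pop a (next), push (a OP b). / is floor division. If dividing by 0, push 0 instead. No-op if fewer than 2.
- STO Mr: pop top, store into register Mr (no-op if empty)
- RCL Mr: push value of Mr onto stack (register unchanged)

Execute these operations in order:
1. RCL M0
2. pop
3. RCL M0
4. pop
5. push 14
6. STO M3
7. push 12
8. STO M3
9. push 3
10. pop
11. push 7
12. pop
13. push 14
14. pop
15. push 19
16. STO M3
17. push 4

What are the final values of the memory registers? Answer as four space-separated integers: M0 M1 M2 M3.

Answer: 0 0 0 19

Derivation:
After op 1 (RCL M0): stack=[0] mem=[0,0,0,0]
After op 2 (pop): stack=[empty] mem=[0,0,0,0]
After op 3 (RCL M0): stack=[0] mem=[0,0,0,0]
After op 4 (pop): stack=[empty] mem=[0,0,0,0]
After op 5 (push 14): stack=[14] mem=[0,0,0,0]
After op 6 (STO M3): stack=[empty] mem=[0,0,0,14]
After op 7 (push 12): stack=[12] mem=[0,0,0,14]
After op 8 (STO M3): stack=[empty] mem=[0,0,0,12]
After op 9 (push 3): stack=[3] mem=[0,0,0,12]
After op 10 (pop): stack=[empty] mem=[0,0,0,12]
After op 11 (push 7): stack=[7] mem=[0,0,0,12]
After op 12 (pop): stack=[empty] mem=[0,0,0,12]
After op 13 (push 14): stack=[14] mem=[0,0,0,12]
After op 14 (pop): stack=[empty] mem=[0,0,0,12]
After op 15 (push 19): stack=[19] mem=[0,0,0,12]
After op 16 (STO M3): stack=[empty] mem=[0,0,0,19]
After op 17 (push 4): stack=[4] mem=[0,0,0,19]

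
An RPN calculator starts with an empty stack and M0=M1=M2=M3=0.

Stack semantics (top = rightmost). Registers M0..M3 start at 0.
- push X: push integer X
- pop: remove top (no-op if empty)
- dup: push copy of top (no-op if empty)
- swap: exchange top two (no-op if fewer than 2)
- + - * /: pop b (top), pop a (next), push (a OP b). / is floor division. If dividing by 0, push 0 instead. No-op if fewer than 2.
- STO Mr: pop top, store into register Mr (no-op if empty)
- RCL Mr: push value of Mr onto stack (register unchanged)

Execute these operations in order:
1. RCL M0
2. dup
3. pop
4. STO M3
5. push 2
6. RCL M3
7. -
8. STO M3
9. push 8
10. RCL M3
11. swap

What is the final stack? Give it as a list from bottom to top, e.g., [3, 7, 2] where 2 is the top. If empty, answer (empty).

Answer: [2, 8]

Derivation:
After op 1 (RCL M0): stack=[0] mem=[0,0,0,0]
After op 2 (dup): stack=[0,0] mem=[0,0,0,0]
After op 3 (pop): stack=[0] mem=[0,0,0,0]
After op 4 (STO M3): stack=[empty] mem=[0,0,0,0]
After op 5 (push 2): stack=[2] mem=[0,0,0,0]
After op 6 (RCL M3): stack=[2,0] mem=[0,0,0,0]
After op 7 (-): stack=[2] mem=[0,0,0,0]
After op 8 (STO M3): stack=[empty] mem=[0,0,0,2]
After op 9 (push 8): stack=[8] mem=[0,0,0,2]
After op 10 (RCL M3): stack=[8,2] mem=[0,0,0,2]
After op 11 (swap): stack=[2,8] mem=[0,0,0,2]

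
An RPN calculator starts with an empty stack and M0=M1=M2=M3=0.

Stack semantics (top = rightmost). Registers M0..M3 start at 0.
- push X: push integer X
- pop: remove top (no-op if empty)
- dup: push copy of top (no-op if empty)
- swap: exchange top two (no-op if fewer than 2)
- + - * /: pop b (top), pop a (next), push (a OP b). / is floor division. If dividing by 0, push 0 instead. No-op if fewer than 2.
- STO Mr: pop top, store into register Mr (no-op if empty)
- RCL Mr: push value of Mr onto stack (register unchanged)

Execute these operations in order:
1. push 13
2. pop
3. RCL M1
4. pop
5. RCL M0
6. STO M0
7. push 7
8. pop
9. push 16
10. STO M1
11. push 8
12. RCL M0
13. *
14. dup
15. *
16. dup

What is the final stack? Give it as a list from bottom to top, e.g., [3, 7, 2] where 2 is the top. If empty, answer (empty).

Answer: [0, 0]

Derivation:
After op 1 (push 13): stack=[13] mem=[0,0,0,0]
After op 2 (pop): stack=[empty] mem=[0,0,0,0]
After op 3 (RCL M1): stack=[0] mem=[0,0,0,0]
After op 4 (pop): stack=[empty] mem=[0,0,0,0]
After op 5 (RCL M0): stack=[0] mem=[0,0,0,0]
After op 6 (STO M0): stack=[empty] mem=[0,0,0,0]
After op 7 (push 7): stack=[7] mem=[0,0,0,0]
After op 8 (pop): stack=[empty] mem=[0,0,0,0]
After op 9 (push 16): stack=[16] mem=[0,0,0,0]
After op 10 (STO M1): stack=[empty] mem=[0,16,0,0]
After op 11 (push 8): stack=[8] mem=[0,16,0,0]
After op 12 (RCL M0): stack=[8,0] mem=[0,16,0,0]
After op 13 (*): stack=[0] mem=[0,16,0,0]
After op 14 (dup): stack=[0,0] mem=[0,16,0,0]
After op 15 (*): stack=[0] mem=[0,16,0,0]
After op 16 (dup): stack=[0,0] mem=[0,16,0,0]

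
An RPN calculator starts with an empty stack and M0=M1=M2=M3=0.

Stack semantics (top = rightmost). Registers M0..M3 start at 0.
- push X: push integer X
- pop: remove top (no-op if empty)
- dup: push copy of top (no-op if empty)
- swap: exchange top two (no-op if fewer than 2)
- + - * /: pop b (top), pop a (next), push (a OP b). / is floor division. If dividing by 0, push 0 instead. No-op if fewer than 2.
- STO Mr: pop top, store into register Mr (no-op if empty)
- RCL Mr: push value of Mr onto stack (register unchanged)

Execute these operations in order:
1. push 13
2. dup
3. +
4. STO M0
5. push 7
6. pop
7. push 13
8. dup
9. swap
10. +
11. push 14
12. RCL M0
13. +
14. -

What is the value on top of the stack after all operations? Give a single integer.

After op 1 (push 13): stack=[13] mem=[0,0,0,0]
After op 2 (dup): stack=[13,13] mem=[0,0,0,0]
After op 3 (+): stack=[26] mem=[0,0,0,0]
After op 4 (STO M0): stack=[empty] mem=[26,0,0,0]
After op 5 (push 7): stack=[7] mem=[26,0,0,0]
After op 6 (pop): stack=[empty] mem=[26,0,0,0]
After op 7 (push 13): stack=[13] mem=[26,0,0,0]
After op 8 (dup): stack=[13,13] mem=[26,0,0,0]
After op 9 (swap): stack=[13,13] mem=[26,0,0,0]
After op 10 (+): stack=[26] mem=[26,0,0,0]
After op 11 (push 14): stack=[26,14] mem=[26,0,0,0]
After op 12 (RCL M0): stack=[26,14,26] mem=[26,0,0,0]
After op 13 (+): stack=[26,40] mem=[26,0,0,0]
After op 14 (-): stack=[-14] mem=[26,0,0,0]

Answer: -14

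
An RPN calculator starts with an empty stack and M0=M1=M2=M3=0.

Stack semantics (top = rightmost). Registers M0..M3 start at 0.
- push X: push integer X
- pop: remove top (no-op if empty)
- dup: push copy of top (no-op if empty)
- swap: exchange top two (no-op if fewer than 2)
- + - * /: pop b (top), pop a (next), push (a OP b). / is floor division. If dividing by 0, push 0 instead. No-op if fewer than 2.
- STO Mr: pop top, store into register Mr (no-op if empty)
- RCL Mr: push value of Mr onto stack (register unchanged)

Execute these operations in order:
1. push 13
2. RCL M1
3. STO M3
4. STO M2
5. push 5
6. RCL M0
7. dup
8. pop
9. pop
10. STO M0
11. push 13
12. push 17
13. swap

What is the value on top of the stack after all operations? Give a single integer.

Answer: 13

Derivation:
After op 1 (push 13): stack=[13] mem=[0,0,0,0]
After op 2 (RCL M1): stack=[13,0] mem=[0,0,0,0]
After op 3 (STO M3): stack=[13] mem=[0,0,0,0]
After op 4 (STO M2): stack=[empty] mem=[0,0,13,0]
After op 5 (push 5): stack=[5] mem=[0,0,13,0]
After op 6 (RCL M0): stack=[5,0] mem=[0,0,13,0]
After op 7 (dup): stack=[5,0,0] mem=[0,0,13,0]
After op 8 (pop): stack=[5,0] mem=[0,0,13,0]
After op 9 (pop): stack=[5] mem=[0,0,13,0]
After op 10 (STO M0): stack=[empty] mem=[5,0,13,0]
After op 11 (push 13): stack=[13] mem=[5,0,13,0]
After op 12 (push 17): stack=[13,17] mem=[5,0,13,0]
After op 13 (swap): stack=[17,13] mem=[5,0,13,0]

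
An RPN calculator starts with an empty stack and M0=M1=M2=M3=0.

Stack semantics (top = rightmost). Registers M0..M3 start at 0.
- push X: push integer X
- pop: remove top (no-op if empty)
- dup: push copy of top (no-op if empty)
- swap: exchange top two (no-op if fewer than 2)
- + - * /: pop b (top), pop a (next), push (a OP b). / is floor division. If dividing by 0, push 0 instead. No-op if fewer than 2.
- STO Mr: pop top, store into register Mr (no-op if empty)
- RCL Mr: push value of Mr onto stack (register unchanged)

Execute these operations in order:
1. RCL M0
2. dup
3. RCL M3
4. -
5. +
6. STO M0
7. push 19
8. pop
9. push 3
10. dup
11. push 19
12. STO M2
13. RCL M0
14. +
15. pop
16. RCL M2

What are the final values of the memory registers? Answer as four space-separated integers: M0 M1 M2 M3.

Answer: 0 0 19 0

Derivation:
After op 1 (RCL M0): stack=[0] mem=[0,0,0,0]
After op 2 (dup): stack=[0,0] mem=[0,0,0,0]
After op 3 (RCL M3): stack=[0,0,0] mem=[0,0,0,0]
After op 4 (-): stack=[0,0] mem=[0,0,0,0]
After op 5 (+): stack=[0] mem=[0,0,0,0]
After op 6 (STO M0): stack=[empty] mem=[0,0,0,0]
After op 7 (push 19): stack=[19] mem=[0,0,0,0]
After op 8 (pop): stack=[empty] mem=[0,0,0,0]
After op 9 (push 3): stack=[3] mem=[0,0,0,0]
After op 10 (dup): stack=[3,3] mem=[0,0,0,0]
After op 11 (push 19): stack=[3,3,19] mem=[0,0,0,0]
After op 12 (STO M2): stack=[3,3] mem=[0,0,19,0]
After op 13 (RCL M0): stack=[3,3,0] mem=[0,0,19,0]
After op 14 (+): stack=[3,3] mem=[0,0,19,0]
After op 15 (pop): stack=[3] mem=[0,0,19,0]
After op 16 (RCL M2): stack=[3,19] mem=[0,0,19,0]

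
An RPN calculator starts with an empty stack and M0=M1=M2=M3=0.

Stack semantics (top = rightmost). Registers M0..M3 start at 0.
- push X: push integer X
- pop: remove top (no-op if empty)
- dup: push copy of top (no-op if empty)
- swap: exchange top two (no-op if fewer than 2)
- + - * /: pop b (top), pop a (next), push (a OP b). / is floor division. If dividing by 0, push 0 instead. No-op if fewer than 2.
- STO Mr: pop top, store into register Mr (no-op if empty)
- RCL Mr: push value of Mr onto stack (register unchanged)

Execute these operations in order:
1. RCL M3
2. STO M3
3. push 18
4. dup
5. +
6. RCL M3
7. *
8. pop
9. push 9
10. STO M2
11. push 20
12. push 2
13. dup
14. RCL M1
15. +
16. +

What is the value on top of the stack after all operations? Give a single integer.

After op 1 (RCL M3): stack=[0] mem=[0,0,0,0]
After op 2 (STO M3): stack=[empty] mem=[0,0,0,0]
After op 3 (push 18): stack=[18] mem=[0,0,0,0]
After op 4 (dup): stack=[18,18] mem=[0,0,0,0]
After op 5 (+): stack=[36] mem=[0,0,0,0]
After op 6 (RCL M3): stack=[36,0] mem=[0,0,0,0]
After op 7 (*): stack=[0] mem=[0,0,0,0]
After op 8 (pop): stack=[empty] mem=[0,0,0,0]
After op 9 (push 9): stack=[9] mem=[0,0,0,0]
After op 10 (STO M2): stack=[empty] mem=[0,0,9,0]
After op 11 (push 20): stack=[20] mem=[0,0,9,0]
After op 12 (push 2): stack=[20,2] mem=[0,0,9,0]
After op 13 (dup): stack=[20,2,2] mem=[0,0,9,0]
After op 14 (RCL M1): stack=[20,2,2,0] mem=[0,0,9,0]
After op 15 (+): stack=[20,2,2] mem=[0,0,9,0]
After op 16 (+): stack=[20,4] mem=[0,0,9,0]

Answer: 4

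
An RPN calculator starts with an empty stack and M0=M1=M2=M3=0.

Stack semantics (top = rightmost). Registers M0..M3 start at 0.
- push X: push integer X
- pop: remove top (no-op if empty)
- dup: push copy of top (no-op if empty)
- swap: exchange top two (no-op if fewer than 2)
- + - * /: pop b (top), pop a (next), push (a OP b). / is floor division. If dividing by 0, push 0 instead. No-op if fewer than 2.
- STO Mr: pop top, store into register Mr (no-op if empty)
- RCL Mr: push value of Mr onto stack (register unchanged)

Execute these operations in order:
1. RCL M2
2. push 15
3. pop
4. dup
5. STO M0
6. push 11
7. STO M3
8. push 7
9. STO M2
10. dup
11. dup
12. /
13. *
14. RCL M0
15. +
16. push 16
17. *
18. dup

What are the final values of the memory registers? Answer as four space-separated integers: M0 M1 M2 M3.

After op 1 (RCL M2): stack=[0] mem=[0,0,0,0]
After op 2 (push 15): stack=[0,15] mem=[0,0,0,0]
After op 3 (pop): stack=[0] mem=[0,0,0,0]
After op 4 (dup): stack=[0,0] mem=[0,0,0,0]
After op 5 (STO M0): stack=[0] mem=[0,0,0,0]
After op 6 (push 11): stack=[0,11] mem=[0,0,0,0]
After op 7 (STO M3): stack=[0] mem=[0,0,0,11]
After op 8 (push 7): stack=[0,7] mem=[0,0,0,11]
After op 9 (STO M2): stack=[0] mem=[0,0,7,11]
After op 10 (dup): stack=[0,0] mem=[0,0,7,11]
After op 11 (dup): stack=[0,0,0] mem=[0,0,7,11]
After op 12 (/): stack=[0,0] mem=[0,0,7,11]
After op 13 (*): stack=[0] mem=[0,0,7,11]
After op 14 (RCL M0): stack=[0,0] mem=[0,0,7,11]
After op 15 (+): stack=[0] mem=[0,0,7,11]
After op 16 (push 16): stack=[0,16] mem=[0,0,7,11]
After op 17 (*): stack=[0] mem=[0,0,7,11]
After op 18 (dup): stack=[0,0] mem=[0,0,7,11]

Answer: 0 0 7 11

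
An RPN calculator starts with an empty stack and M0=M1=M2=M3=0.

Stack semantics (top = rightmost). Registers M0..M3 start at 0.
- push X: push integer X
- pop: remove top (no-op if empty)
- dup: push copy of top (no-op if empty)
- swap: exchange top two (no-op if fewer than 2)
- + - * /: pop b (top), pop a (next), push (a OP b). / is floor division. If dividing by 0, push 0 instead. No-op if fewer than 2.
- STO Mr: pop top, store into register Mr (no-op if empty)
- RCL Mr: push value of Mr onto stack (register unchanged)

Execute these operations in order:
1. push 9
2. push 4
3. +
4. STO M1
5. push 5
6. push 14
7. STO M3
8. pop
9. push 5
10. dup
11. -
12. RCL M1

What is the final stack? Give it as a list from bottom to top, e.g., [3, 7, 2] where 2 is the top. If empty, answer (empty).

Answer: [0, 13]

Derivation:
After op 1 (push 9): stack=[9] mem=[0,0,0,0]
After op 2 (push 4): stack=[9,4] mem=[0,0,0,0]
After op 3 (+): stack=[13] mem=[0,0,0,0]
After op 4 (STO M1): stack=[empty] mem=[0,13,0,0]
After op 5 (push 5): stack=[5] mem=[0,13,0,0]
After op 6 (push 14): stack=[5,14] mem=[0,13,0,0]
After op 7 (STO M3): stack=[5] mem=[0,13,0,14]
After op 8 (pop): stack=[empty] mem=[0,13,0,14]
After op 9 (push 5): stack=[5] mem=[0,13,0,14]
After op 10 (dup): stack=[5,5] mem=[0,13,0,14]
After op 11 (-): stack=[0] mem=[0,13,0,14]
After op 12 (RCL M1): stack=[0,13] mem=[0,13,0,14]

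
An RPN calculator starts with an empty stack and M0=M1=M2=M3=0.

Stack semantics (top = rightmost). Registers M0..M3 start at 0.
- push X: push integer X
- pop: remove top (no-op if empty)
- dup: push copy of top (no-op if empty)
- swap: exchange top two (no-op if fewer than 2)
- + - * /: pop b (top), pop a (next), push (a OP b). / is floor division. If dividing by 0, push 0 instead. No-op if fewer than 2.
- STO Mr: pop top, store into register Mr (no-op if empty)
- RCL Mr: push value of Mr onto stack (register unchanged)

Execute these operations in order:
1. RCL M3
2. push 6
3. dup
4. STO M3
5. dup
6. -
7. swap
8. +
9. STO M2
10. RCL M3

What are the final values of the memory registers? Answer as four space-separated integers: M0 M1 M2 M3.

After op 1 (RCL M3): stack=[0] mem=[0,0,0,0]
After op 2 (push 6): stack=[0,6] mem=[0,0,0,0]
After op 3 (dup): stack=[0,6,6] mem=[0,0,0,0]
After op 4 (STO M3): stack=[0,6] mem=[0,0,0,6]
After op 5 (dup): stack=[0,6,6] mem=[0,0,0,6]
After op 6 (-): stack=[0,0] mem=[0,0,0,6]
After op 7 (swap): stack=[0,0] mem=[0,0,0,6]
After op 8 (+): stack=[0] mem=[0,0,0,6]
After op 9 (STO M2): stack=[empty] mem=[0,0,0,6]
After op 10 (RCL M3): stack=[6] mem=[0,0,0,6]

Answer: 0 0 0 6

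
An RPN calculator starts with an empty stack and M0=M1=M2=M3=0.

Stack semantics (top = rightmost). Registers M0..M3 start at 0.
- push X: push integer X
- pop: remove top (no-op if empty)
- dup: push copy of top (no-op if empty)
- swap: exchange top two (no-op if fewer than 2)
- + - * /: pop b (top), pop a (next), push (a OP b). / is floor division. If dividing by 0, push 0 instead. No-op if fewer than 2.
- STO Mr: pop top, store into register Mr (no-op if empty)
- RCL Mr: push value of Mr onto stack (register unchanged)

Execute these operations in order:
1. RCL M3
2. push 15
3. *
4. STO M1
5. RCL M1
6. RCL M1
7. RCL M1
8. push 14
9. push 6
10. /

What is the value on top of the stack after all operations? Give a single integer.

After op 1 (RCL M3): stack=[0] mem=[0,0,0,0]
After op 2 (push 15): stack=[0,15] mem=[0,0,0,0]
After op 3 (*): stack=[0] mem=[0,0,0,0]
After op 4 (STO M1): stack=[empty] mem=[0,0,0,0]
After op 5 (RCL M1): stack=[0] mem=[0,0,0,0]
After op 6 (RCL M1): stack=[0,0] mem=[0,0,0,0]
After op 7 (RCL M1): stack=[0,0,0] mem=[0,0,0,0]
After op 8 (push 14): stack=[0,0,0,14] mem=[0,0,0,0]
After op 9 (push 6): stack=[0,0,0,14,6] mem=[0,0,0,0]
After op 10 (/): stack=[0,0,0,2] mem=[0,0,0,0]

Answer: 2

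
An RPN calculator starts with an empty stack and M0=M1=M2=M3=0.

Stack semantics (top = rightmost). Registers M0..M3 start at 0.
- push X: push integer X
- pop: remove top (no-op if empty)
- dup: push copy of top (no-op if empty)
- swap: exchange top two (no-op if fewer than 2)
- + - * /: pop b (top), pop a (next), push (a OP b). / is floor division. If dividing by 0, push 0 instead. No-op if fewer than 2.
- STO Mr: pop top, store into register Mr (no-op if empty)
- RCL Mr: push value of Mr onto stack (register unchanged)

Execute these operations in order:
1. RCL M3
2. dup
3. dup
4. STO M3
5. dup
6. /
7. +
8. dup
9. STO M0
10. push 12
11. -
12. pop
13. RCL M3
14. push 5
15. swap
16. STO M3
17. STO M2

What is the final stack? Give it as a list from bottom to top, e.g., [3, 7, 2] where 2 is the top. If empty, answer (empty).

After op 1 (RCL M3): stack=[0] mem=[0,0,0,0]
After op 2 (dup): stack=[0,0] mem=[0,0,0,0]
After op 3 (dup): stack=[0,0,0] mem=[0,0,0,0]
After op 4 (STO M3): stack=[0,0] mem=[0,0,0,0]
After op 5 (dup): stack=[0,0,0] mem=[0,0,0,0]
After op 6 (/): stack=[0,0] mem=[0,0,0,0]
After op 7 (+): stack=[0] mem=[0,0,0,0]
After op 8 (dup): stack=[0,0] mem=[0,0,0,0]
After op 9 (STO M0): stack=[0] mem=[0,0,0,0]
After op 10 (push 12): stack=[0,12] mem=[0,0,0,0]
After op 11 (-): stack=[-12] mem=[0,0,0,0]
After op 12 (pop): stack=[empty] mem=[0,0,0,0]
After op 13 (RCL M3): stack=[0] mem=[0,0,0,0]
After op 14 (push 5): stack=[0,5] mem=[0,0,0,0]
After op 15 (swap): stack=[5,0] mem=[0,0,0,0]
After op 16 (STO M3): stack=[5] mem=[0,0,0,0]
After op 17 (STO M2): stack=[empty] mem=[0,0,5,0]

Answer: (empty)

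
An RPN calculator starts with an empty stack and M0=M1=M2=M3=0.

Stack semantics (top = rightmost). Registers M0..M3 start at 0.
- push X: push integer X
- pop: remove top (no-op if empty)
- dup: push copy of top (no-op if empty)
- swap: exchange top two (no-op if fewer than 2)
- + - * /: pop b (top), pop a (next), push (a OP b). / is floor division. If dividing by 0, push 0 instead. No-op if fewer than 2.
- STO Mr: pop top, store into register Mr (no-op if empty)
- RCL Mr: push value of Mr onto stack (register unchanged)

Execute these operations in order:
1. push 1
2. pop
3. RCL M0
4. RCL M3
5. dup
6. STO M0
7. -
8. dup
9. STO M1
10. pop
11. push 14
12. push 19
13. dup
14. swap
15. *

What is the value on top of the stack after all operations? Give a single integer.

Answer: 361

Derivation:
After op 1 (push 1): stack=[1] mem=[0,0,0,0]
After op 2 (pop): stack=[empty] mem=[0,0,0,0]
After op 3 (RCL M0): stack=[0] mem=[0,0,0,0]
After op 4 (RCL M3): stack=[0,0] mem=[0,0,0,0]
After op 5 (dup): stack=[0,0,0] mem=[0,0,0,0]
After op 6 (STO M0): stack=[0,0] mem=[0,0,0,0]
After op 7 (-): stack=[0] mem=[0,0,0,0]
After op 8 (dup): stack=[0,0] mem=[0,0,0,0]
After op 9 (STO M1): stack=[0] mem=[0,0,0,0]
After op 10 (pop): stack=[empty] mem=[0,0,0,0]
After op 11 (push 14): stack=[14] mem=[0,0,0,0]
After op 12 (push 19): stack=[14,19] mem=[0,0,0,0]
After op 13 (dup): stack=[14,19,19] mem=[0,0,0,0]
After op 14 (swap): stack=[14,19,19] mem=[0,0,0,0]
After op 15 (*): stack=[14,361] mem=[0,0,0,0]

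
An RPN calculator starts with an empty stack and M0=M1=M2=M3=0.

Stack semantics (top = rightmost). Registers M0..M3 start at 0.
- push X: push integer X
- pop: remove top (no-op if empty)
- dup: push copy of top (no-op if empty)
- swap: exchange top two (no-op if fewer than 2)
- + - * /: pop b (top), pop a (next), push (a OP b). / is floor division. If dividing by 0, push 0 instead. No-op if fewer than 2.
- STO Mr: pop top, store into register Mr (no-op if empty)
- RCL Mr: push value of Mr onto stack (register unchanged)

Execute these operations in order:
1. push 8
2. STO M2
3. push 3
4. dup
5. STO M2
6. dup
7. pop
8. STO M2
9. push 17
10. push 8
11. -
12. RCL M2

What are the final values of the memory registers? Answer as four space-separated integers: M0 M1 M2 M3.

After op 1 (push 8): stack=[8] mem=[0,0,0,0]
After op 2 (STO M2): stack=[empty] mem=[0,0,8,0]
After op 3 (push 3): stack=[3] mem=[0,0,8,0]
After op 4 (dup): stack=[3,3] mem=[0,0,8,0]
After op 5 (STO M2): stack=[3] mem=[0,0,3,0]
After op 6 (dup): stack=[3,3] mem=[0,0,3,0]
After op 7 (pop): stack=[3] mem=[0,0,3,0]
After op 8 (STO M2): stack=[empty] mem=[0,0,3,0]
After op 9 (push 17): stack=[17] mem=[0,0,3,0]
After op 10 (push 8): stack=[17,8] mem=[0,0,3,0]
After op 11 (-): stack=[9] mem=[0,0,3,0]
After op 12 (RCL M2): stack=[9,3] mem=[0,0,3,0]

Answer: 0 0 3 0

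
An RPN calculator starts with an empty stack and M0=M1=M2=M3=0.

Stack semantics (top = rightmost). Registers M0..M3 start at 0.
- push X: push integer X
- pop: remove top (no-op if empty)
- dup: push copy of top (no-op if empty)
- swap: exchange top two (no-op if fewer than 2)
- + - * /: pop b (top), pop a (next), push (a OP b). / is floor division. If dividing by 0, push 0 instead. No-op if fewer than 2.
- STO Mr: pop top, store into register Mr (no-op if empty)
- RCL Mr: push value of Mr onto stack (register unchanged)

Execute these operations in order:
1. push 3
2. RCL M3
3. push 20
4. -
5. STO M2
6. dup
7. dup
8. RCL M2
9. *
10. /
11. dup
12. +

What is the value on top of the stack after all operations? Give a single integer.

After op 1 (push 3): stack=[3] mem=[0,0,0,0]
After op 2 (RCL M3): stack=[3,0] mem=[0,0,0,0]
After op 3 (push 20): stack=[3,0,20] mem=[0,0,0,0]
After op 4 (-): stack=[3,-20] mem=[0,0,0,0]
After op 5 (STO M2): stack=[3] mem=[0,0,-20,0]
After op 6 (dup): stack=[3,3] mem=[0,0,-20,0]
After op 7 (dup): stack=[3,3,3] mem=[0,0,-20,0]
After op 8 (RCL M2): stack=[3,3,3,-20] mem=[0,0,-20,0]
After op 9 (*): stack=[3,3,-60] mem=[0,0,-20,0]
After op 10 (/): stack=[3,-1] mem=[0,0,-20,0]
After op 11 (dup): stack=[3,-1,-1] mem=[0,0,-20,0]
After op 12 (+): stack=[3,-2] mem=[0,0,-20,0]

Answer: -2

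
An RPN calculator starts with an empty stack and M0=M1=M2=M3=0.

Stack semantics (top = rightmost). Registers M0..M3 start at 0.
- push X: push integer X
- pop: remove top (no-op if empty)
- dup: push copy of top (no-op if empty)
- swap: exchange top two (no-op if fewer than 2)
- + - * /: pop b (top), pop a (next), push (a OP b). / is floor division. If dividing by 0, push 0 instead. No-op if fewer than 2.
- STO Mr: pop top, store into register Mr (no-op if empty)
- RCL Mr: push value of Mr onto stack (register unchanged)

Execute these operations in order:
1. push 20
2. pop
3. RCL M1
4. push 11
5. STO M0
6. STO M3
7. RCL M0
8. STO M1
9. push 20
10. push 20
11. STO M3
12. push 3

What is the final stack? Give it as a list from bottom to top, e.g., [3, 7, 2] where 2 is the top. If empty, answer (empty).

After op 1 (push 20): stack=[20] mem=[0,0,0,0]
After op 2 (pop): stack=[empty] mem=[0,0,0,0]
After op 3 (RCL M1): stack=[0] mem=[0,0,0,0]
After op 4 (push 11): stack=[0,11] mem=[0,0,0,0]
After op 5 (STO M0): stack=[0] mem=[11,0,0,0]
After op 6 (STO M3): stack=[empty] mem=[11,0,0,0]
After op 7 (RCL M0): stack=[11] mem=[11,0,0,0]
After op 8 (STO M1): stack=[empty] mem=[11,11,0,0]
After op 9 (push 20): stack=[20] mem=[11,11,0,0]
After op 10 (push 20): stack=[20,20] mem=[11,11,0,0]
After op 11 (STO M3): stack=[20] mem=[11,11,0,20]
After op 12 (push 3): stack=[20,3] mem=[11,11,0,20]

Answer: [20, 3]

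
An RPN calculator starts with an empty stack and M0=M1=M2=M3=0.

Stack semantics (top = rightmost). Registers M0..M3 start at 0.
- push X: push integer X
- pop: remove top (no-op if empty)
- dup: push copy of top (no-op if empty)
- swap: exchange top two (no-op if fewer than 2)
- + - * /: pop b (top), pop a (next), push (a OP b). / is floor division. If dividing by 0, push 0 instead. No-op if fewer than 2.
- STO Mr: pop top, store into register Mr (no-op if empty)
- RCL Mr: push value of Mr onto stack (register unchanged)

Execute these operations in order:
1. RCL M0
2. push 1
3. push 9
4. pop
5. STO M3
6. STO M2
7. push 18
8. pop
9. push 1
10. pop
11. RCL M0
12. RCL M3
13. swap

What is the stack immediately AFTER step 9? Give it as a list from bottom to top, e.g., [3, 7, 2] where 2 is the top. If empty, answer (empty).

After op 1 (RCL M0): stack=[0] mem=[0,0,0,0]
After op 2 (push 1): stack=[0,1] mem=[0,0,0,0]
After op 3 (push 9): stack=[0,1,9] mem=[0,0,0,0]
After op 4 (pop): stack=[0,1] mem=[0,0,0,0]
After op 5 (STO M3): stack=[0] mem=[0,0,0,1]
After op 6 (STO M2): stack=[empty] mem=[0,0,0,1]
After op 7 (push 18): stack=[18] mem=[0,0,0,1]
After op 8 (pop): stack=[empty] mem=[0,0,0,1]
After op 9 (push 1): stack=[1] mem=[0,0,0,1]

[1]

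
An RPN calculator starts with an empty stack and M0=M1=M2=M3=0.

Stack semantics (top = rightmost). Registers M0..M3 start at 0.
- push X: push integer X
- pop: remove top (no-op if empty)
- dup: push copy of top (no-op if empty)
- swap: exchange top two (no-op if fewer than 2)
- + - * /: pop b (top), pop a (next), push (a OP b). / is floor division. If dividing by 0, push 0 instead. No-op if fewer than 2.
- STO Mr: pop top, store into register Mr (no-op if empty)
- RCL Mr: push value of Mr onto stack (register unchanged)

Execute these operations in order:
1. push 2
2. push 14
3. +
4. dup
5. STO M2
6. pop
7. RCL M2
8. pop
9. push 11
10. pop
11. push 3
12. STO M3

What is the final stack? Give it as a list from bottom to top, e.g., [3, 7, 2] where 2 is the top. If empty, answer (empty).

After op 1 (push 2): stack=[2] mem=[0,0,0,0]
After op 2 (push 14): stack=[2,14] mem=[0,0,0,0]
After op 3 (+): stack=[16] mem=[0,0,0,0]
After op 4 (dup): stack=[16,16] mem=[0,0,0,0]
After op 5 (STO M2): stack=[16] mem=[0,0,16,0]
After op 6 (pop): stack=[empty] mem=[0,0,16,0]
After op 7 (RCL M2): stack=[16] mem=[0,0,16,0]
After op 8 (pop): stack=[empty] mem=[0,0,16,0]
After op 9 (push 11): stack=[11] mem=[0,0,16,0]
After op 10 (pop): stack=[empty] mem=[0,0,16,0]
After op 11 (push 3): stack=[3] mem=[0,0,16,0]
After op 12 (STO M3): stack=[empty] mem=[0,0,16,3]

Answer: (empty)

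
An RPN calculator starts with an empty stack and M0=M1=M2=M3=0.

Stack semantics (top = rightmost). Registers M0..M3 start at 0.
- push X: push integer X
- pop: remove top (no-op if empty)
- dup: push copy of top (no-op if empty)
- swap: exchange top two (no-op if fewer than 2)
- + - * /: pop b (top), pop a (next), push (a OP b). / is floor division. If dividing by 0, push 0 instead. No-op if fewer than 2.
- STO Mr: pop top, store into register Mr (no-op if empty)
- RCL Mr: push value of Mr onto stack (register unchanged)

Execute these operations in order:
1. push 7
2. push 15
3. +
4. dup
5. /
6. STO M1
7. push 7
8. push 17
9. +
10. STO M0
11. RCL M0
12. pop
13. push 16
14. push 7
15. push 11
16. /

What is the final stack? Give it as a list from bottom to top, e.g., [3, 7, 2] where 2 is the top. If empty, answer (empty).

Answer: [16, 0]

Derivation:
After op 1 (push 7): stack=[7] mem=[0,0,0,0]
After op 2 (push 15): stack=[7,15] mem=[0,0,0,0]
After op 3 (+): stack=[22] mem=[0,0,0,0]
After op 4 (dup): stack=[22,22] mem=[0,0,0,0]
After op 5 (/): stack=[1] mem=[0,0,0,0]
After op 6 (STO M1): stack=[empty] mem=[0,1,0,0]
After op 7 (push 7): stack=[7] mem=[0,1,0,0]
After op 8 (push 17): stack=[7,17] mem=[0,1,0,0]
After op 9 (+): stack=[24] mem=[0,1,0,0]
After op 10 (STO M0): stack=[empty] mem=[24,1,0,0]
After op 11 (RCL M0): stack=[24] mem=[24,1,0,0]
After op 12 (pop): stack=[empty] mem=[24,1,0,0]
After op 13 (push 16): stack=[16] mem=[24,1,0,0]
After op 14 (push 7): stack=[16,7] mem=[24,1,0,0]
After op 15 (push 11): stack=[16,7,11] mem=[24,1,0,0]
After op 16 (/): stack=[16,0] mem=[24,1,0,0]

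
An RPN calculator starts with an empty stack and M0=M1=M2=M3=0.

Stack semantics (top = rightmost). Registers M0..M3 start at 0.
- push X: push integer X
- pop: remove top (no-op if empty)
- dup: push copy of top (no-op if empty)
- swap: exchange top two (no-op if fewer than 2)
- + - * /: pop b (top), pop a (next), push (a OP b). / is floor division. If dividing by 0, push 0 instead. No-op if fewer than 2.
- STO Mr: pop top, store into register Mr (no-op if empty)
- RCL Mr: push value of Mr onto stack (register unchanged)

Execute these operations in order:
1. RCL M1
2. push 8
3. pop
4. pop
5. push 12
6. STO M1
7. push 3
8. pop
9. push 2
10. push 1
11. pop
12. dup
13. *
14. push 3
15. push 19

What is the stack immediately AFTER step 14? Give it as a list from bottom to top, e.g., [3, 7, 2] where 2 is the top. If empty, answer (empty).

After op 1 (RCL M1): stack=[0] mem=[0,0,0,0]
After op 2 (push 8): stack=[0,8] mem=[0,0,0,0]
After op 3 (pop): stack=[0] mem=[0,0,0,0]
After op 4 (pop): stack=[empty] mem=[0,0,0,0]
After op 5 (push 12): stack=[12] mem=[0,0,0,0]
After op 6 (STO M1): stack=[empty] mem=[0,12,0,0]
After op 7 (push 3): stack=[3] mem=[0,12,0,0]
After op 8 (pop): stack=[empty] mem=[0,12,0,0]
After op 9 (push 2): stack=[2] mem=[0,12,0,0]
After op 10 (push 1): stack=[2,1] mem=[0,12,0,0]
After op 11 (pop): stack=[2] mem=[0,12,0,0]
After op 12 (dup): stack=[2,2] mem=[0,12,0,0]
After op 13 (*): stack=[4] mem=[0,12,0,0]
After op 14 (push 3): stack=[4,3] mem=[0,12,0,0]

[4, 3]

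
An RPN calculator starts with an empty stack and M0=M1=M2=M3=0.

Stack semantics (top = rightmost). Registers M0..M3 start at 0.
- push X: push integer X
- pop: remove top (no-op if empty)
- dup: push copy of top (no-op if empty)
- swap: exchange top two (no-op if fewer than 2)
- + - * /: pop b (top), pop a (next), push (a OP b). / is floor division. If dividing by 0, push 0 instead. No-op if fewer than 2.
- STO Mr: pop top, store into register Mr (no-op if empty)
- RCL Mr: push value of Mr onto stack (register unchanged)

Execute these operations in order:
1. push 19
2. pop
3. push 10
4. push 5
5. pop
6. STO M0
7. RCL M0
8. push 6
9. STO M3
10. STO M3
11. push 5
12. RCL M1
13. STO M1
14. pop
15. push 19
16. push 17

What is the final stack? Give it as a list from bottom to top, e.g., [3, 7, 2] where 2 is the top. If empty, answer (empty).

After op 1 (push 19): stack=[19] mem=[0,0,0,0]
After op 2 (pop): stack=[empty] mem=[0,0,0,0]
After op 3 (push 10): stack=[10] mem=[0,0,0,0]
After op 4 (push 5): stack=[10,5] mem=[0,0,0,0]
After op 5 (pop): stack=[10] mem=[0,0,0,0]
After op 6 (STO M0): stack=[empty] mem=[10,0,0,0]
After op 7 (RCL M0): stack=[10] mem=[10,0,0,0]
After op 8 (push 6): stack=[10,6] mem=[10,0,0,0]
After op 9 (STO M3): stack=[10] mem=[10,0,0,6]
After op 10 (STO M3): stack=[empty] mem=[10,0,0,10]
After op 11 (push 5): stack=[5] mem=[10,0,0,10]
After op 12 (RCL M1): stack=[5,0] mem=[10,0,0,10]
After op 13 (STO M1): stack=[5] mem=[10,0,0,10]
After op 14 (pop): stack=[empty] mem=[10,0,0,10]
After op 15 (push 19): stack=[19] mem=[10,0,0,10]
After op 16 (push 17): stack=[19,17] mem=[10,0,0,10]

Answer: [19, 17]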